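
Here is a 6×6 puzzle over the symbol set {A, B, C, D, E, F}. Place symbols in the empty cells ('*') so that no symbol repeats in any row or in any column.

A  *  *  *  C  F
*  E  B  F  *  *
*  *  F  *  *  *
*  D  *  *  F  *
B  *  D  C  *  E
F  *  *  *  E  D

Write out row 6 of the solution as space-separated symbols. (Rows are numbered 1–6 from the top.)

F C A B E D

At row 1, column 2: row 1 has {A,C,F}; column 2 has {D,E}; that leaves B.
At row 1, column 3: row 1 has {A,B,C,F}; column 3 has {B,D,F}; that leaves E.
At row 1, column 4: row 1 has {A,B,C,E,F}; column 4 has {C,F}; that leaves D.
At row 5, column 5: row 5 has {B,C,D,E}; column 5 has {C,E,F}; that leaves A.
At row 2, column 5: row 2 has {B,E,F}; column 5 has {A,C,E,F}; that leaves D.
At row 3, column 5: row 3 has {F}; column 5 has {A,C,D,E,F}; that leaves B.
At row 5, column 2: row 5 has {A,B,C,D,E}; column 2 has {B,D,E}; that leaves F.
At row 2, column 1: row 2 has {B,D,E,F}; column 1 has {A,B,F}; that leaves C.
At row 2, column 6: row 2 has {B,C,D,E,F}; column 6 has {D,E,F}; that leaves A.
At row 3, column 6: row 3 has {B,F}; column 6 has {A,D,E,F}; that leaves C.
At row 4, column 1: row 4 has {D,F}; column 1 has {A,B,C,F}; that leaves E.
At row 4, column 6: row 4 has {D,E,F}; column 6 has {A,C,D,E,F}; that leaves B.
At row 3, column 1: row 3 has {B,C,F}; column 1 has {A,B,C,E,F}; that leaves D.
At row 3, column 2: row 3 has {B,C,D,F}; column 2 has {B,D,E,F}; that leaves A.
At row 3, column 4: row 3 has {A,B,C,D,F}; column 4 has {C,D,F}; that leaves E.
At row 4, column 4: row 4 has {B,D,E,F}; column 4 has {C,D,E,F}; that leaves A.
At row 6, column 2: row 6 has {D,E,F}; column 2 has {A,B,D,E,F}; that leaves C.
At row 6, column 3: row 6 has {C,D,E,F}; column 3 has {B,D,E,F}; that leaves A.
At row 6, column 4: row 6 has {A,C,D,E,F}; column 4 has {A,C,D,E,F}; that leaves B.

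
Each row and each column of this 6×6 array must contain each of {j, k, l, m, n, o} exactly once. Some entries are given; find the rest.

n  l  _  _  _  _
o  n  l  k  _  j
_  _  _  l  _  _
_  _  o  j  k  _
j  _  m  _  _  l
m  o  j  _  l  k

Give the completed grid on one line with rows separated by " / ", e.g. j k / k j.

n l k m j o / o n l k m j / k j n l o m / l m o j k n / j k m o n l / m o j n l k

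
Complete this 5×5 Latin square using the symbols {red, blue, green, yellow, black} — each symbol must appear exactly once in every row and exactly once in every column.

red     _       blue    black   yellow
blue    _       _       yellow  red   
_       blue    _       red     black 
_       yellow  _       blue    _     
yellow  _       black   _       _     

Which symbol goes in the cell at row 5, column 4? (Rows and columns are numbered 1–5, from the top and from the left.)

(r1,c2) = green
(r2,c2) = black
(r2,c3) = green
(r3,c1) = green
(r3,c3) = yellow
(r4,c1) = black
(r4,c3) = red
(r4,c5) = green
(r5,c2) = red
(r5,c4) = green

green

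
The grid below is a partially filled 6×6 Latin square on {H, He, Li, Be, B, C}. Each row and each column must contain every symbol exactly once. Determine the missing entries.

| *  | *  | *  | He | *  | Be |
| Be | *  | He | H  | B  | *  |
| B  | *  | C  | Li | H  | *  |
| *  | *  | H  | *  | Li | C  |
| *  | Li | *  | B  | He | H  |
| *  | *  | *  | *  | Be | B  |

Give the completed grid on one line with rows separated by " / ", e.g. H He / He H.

(r1,c5) = C
(r2,c2) = C
(r2,c6) = Li
(r3,c6) = He
(r4,c1) = He
(r4,c4) = Be
(r5,c1) = C
(r5,c3) = Be
(r6,c3) = Li
(r6,c4) = C
(r1,c3) = B
(r3,c2) = Be
(r4,c2) = B
(r6,c1) = H
(r6,c2) = He
(r1,c1) = Li
(r1,c2) = H

Li H B He C Be / Be C He H B Li / B Be C Li H He / He B H Be Li C / C Li Be B He H / H He Li C Be B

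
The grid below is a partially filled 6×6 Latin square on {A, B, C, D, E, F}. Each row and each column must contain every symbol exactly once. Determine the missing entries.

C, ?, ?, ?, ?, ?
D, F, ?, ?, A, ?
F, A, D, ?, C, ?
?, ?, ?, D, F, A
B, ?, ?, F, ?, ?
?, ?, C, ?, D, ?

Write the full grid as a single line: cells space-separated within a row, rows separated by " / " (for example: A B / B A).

C E F A B D / D F E C A B / F A D B C E / E C B D F A / B D A F E C / A B C E D F

At row 4, column 1: row 4 has {A,D,F}; column 1 has {B,C,D,F}; that leaves E.
At row 4, column 3: row 4 has {A,D,E,F}; column 3 has {C,D}; that leaves B.
At row 5, column 5: row 5 has {B,F}; column 5 has {A,C,D,F}; that leaves E.
At row 6, column 1: row 6 has {C,D}; column 1 has {B,C,D,E,F}; that leaves A.
At row 1, column 5: row 1 has {C}; column 5 has {A,C,D,E,F}; that leaves B.
At row 2, column 3: row 2 has {A,D,F}; column 3 has {B,C,D}; that leaves E.
At row 4, column 2: row 4 has {A,B,D,E,F}; column 2 has {A,F}; that leaves C.
At row 5, column 2: row 5 has {B,E,F}; column 2 has {A,C,F}; that leaves D.
At row 5, column 3: row 5 has {B,D,E,F}; column 3 has {B,C,D,E}; that leaves A.
At row 5, column 6: row 5 has {A,B,D,E,F}; column 6 has {A}; that leaves C.
At row 1, column 2: row 1 has {B,C}; column 2 has {A,C,D,F}; that leaves E.
At row 1, column 3: row 1 has {B,C,E}; column 3 has {A,B,C,D,E}; that leaves F.
At row 1, column 4: row 1 has {B,C,E,F}; column 4 has {D,F}; that leaves A.
At row 1, column 6: row 1 has {A,B,C,E,F}; column 6 has {A,C}; that leaves D.
At row 2, column 6: row 2 has {A,D,E,F}; column 6 has {A,C,D}; that leaves B.
At row 3, column 6: row 3 has {A,C,D,F}; column 6 has {A,B,C,D}; that leaves E.
At row 6, column 2: row 6 has {A,C,D}; column 2 has {A,C,D,E,F}; that leaves B.
At row 6, column 4: row 6 has {A,B,C,D}; column 4 has {A,D,F}; that leaves E.
At row 6, column 6: row 6 has {A,B,C,D,E}; column 6 has {A,B,C,D,E}; that leaves F.
At row 2, column 4: row 2 has {A,B,D,E,F}; column 4 has {A,D,E,F}; that leaves C.
At row 3, column 4: row 3 has {A,C,D,E,F}; column 4 has {A,C,D,E,F}; that leaves B.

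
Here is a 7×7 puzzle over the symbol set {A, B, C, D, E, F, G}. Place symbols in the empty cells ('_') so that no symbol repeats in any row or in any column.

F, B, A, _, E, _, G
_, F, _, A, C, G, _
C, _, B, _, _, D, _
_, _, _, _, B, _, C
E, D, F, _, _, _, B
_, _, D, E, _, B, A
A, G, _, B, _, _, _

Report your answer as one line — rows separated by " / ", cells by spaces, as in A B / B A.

F B A D E C G / B F E A C G D / C E B G A D F / D A G F B E C / E D F C G A B / G C D E F B A / A G C B D F E

Cell (r1,c6): row 1 has {A,B,E,F,G}; column 6 has {B,D,G} → C.
Cell (r2,c3): row 2 has {A,C,F,G}; column 3 has {A,B,D,F} → E.
Cell (r2,c7): row 2 has {A,C,E,F,G}; column 7 has {A,B,C,G} → D.
Cell (r4,c3): row 4 has {B,C}; column 3 has {A,B,D,E,F} → G.
Cell (r5,c6): row 5 has {B,D,E,F}; column 6 has {B,C,D,G} → A.
Cell (r6,c1): row 6 has {A,B,D,E}; column 1 has {A,C,E,F} → G.
Cell (r6,c2): row 6 has {A,B,D,E,G}; column 2 has {B,D,F,G} → C.
Cell (r6,c5): row 6 has {A,B,C,D,E,G}; column 5 has {B,C,E} → F.
Cell (r7,c3): row 7 has {A,B,G}; column 3 has {A,B,D,E,F,G} → C.
Cell (r7,c5): row 7 has {A,B,C,G}; column 5 has {B,C,E,F} → D.
Cell (r1,c4): row 1 has {A,B,C,E,F,G}; column 4 has {A,B,E} → D.
Cell (r2,c1): row 2 has {A,C,D,E,F,G}; column 1 has {A,C,E,F,G} → B.
Cell (r4,c1): row 4 has {B,C,G}; column 1 has {A,B,C,E,F,G} → D.
Cell (r4,c4): row 4 has {B,C,D,G}; column 4 has {A,B,D,E} → F.
Cell (r4,c6): row 4 has {B,C,D,F,G}; column 6 has {A,B,C,D,G} → E.
Cell (r5,c5): row 5 has {A,B,D,E,F}; column 5 has {B,C,D,E,F} → G.
Cell (r7,c6): row 7 has {A,B,C,D,G}; column 6 has {A,B,C,D,E,G} → F.
Cell (r7,c7): row 7 has {A,B,C,D,F,G}; column 7 has {A,B,C,D,G} → E.
Cell (r3,c4): row 3 has {B,C,D}; column 4 has {A,B,D,E,F} → G.
Cell (r3,c5): row 3 has {B,C,D,G}; column 5 has {B,C,D,E,F,G} → A.
Cell (r3,c7): row 3 has {A,B,C,D,G}; column 7 has {A,B,C,D,E,G} → F.
Cell (r4,c2): row 4 has {B,C,D,E,F,G}; column 2 has {B,C,D,F,G} → A.
Cell (r5,c4): row 5 has {A,B,D,E,F,G}; column 4 has {A,B,D,E,F,G} → C.
Cell (r3,c2): row 3 has {A,B,C,D,F,G}; column 2 has {A,B,C,D,F,G} → E.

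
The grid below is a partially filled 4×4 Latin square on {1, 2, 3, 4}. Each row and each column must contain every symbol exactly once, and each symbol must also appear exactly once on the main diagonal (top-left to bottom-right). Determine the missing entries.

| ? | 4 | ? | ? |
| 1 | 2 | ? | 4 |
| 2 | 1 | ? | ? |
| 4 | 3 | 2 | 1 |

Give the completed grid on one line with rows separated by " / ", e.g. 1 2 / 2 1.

3 4 1 2 / 1 2 3 4 / 2 1 4 3 / 4 3 2 1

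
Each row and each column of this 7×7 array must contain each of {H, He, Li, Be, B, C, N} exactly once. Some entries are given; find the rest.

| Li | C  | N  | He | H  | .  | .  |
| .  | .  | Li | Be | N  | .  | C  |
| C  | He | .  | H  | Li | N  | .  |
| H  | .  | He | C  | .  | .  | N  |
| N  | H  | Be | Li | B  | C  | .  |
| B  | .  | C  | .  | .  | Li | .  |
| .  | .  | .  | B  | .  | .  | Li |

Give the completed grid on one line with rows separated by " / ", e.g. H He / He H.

(r2,c1) = He
(r2,c2) = B
(r2,c6) = H
(r3,c3) = B
(r3,c7) = Be
(r4,c5) = Be
(r4,c6) = B
(r5,c7) = He
(r6,c4) = N
(r6,c5) = He
(r6,c7) = H
(r7,c1) = Be
(r7,c2) = N
(r7,c3) = H
(r7,c5) = C
(r7,c6) = He
(r1,c6) = Be
(r1,c7) = B
(r4,c2) = Li
(r6,c2) = Be

Li C N He H Be B / He B Li Be N H C / C He B H Li N Be / H Li He C Be B N / N H Be Li B C He / B Be C N He Li H / Be N H B C He Li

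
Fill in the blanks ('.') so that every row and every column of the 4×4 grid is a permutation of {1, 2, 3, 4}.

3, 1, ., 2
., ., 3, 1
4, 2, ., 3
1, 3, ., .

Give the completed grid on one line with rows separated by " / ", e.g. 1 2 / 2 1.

3 1 4 2 / 2 4 3 1 / 4 2 1 3 / 1 3 2 4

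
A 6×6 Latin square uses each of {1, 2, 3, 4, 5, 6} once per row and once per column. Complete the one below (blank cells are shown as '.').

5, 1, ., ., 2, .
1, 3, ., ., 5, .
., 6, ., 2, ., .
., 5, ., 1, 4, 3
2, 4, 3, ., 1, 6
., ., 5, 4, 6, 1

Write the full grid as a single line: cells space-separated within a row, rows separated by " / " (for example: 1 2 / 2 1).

5 1 6 3 2 4 / 1 3 4 6 5 2 / 4 6 1 2 3 5 / 6 5 2 1 4 3 / 2 4 3 5 1 6 / 3 2 5 4 6 1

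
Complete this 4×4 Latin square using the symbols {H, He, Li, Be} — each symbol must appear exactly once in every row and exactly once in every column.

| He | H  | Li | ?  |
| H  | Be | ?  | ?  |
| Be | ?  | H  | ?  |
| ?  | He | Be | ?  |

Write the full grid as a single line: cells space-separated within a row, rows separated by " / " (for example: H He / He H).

He H Li Be / H Be He Li / Be Li H He / Li He Be H

At row 1, column 4: row 1 has {H,He,Li}; column 4 is empty so far; that leaves Be.
At row 2, column 3: row 2 has {H,Be}; column 3 has {H,Li,Be}; that leaves He.
At row 2, column 4: row 2 has {H,He,Be}; column 4 has {Be}; that leaves Li.
At row 3, column 2: row 3 has {H,Be}; column 2 has {H,He,Be}; that leaves Li.
At row 3, column 4: row 3 has {H,Li,Be}; column 4 has {Li,Be}; that leaves He.
At row 4, column 1: row 4 has {He,Be}; column 1 has {H,He,Be}; that leaves Li.
At row 4, column 4: row 4 has {He,Li,Be}; column 4 has {He,Li,Be}; that leaves H.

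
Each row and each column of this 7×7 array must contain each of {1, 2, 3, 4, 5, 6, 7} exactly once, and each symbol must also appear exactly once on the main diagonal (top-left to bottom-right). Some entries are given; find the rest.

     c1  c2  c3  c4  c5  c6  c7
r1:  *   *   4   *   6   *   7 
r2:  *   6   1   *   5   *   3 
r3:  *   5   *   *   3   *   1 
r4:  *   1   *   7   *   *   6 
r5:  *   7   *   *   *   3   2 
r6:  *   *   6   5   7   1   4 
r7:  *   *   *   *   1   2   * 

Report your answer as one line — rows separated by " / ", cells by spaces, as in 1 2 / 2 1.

3 2 4 1 6 5 7 / 4 6 1 2 5 7 3 / 7 5 2 4 3 6 1 / 5 1 3 7 2 4 6 / 1 7 5 6 4 3 2 / 2 3 6 5 7 1 4 / 6 4 7 3 1 2 5

(r1,c6) = 5
(r3,c3) = 2
(r4,c6) = 4
(r5,c3) = 5
(r5,c5) = 4
(r7,c7) = 5
(r1,c1) = 3
(r1,c2) = 2
(r1,c4) = 1
(r2,c6) = 7
(r3,c6) = 6
(r4,c3) = 3
(r4,c5) = 2
(r5,c4) = 6
(r6,c1) = 2
(r6,c2) = 3
(r7,c2) = 4
(r7,c3) = 7
(r7,c4) = 3
(r2,c1) = 4
(r2,c4) = 2
(r3,c1) = 7
(r3,c4) = 4
(r4,c1) = 5
(r5,c1) = 1
(r7,c1) = 6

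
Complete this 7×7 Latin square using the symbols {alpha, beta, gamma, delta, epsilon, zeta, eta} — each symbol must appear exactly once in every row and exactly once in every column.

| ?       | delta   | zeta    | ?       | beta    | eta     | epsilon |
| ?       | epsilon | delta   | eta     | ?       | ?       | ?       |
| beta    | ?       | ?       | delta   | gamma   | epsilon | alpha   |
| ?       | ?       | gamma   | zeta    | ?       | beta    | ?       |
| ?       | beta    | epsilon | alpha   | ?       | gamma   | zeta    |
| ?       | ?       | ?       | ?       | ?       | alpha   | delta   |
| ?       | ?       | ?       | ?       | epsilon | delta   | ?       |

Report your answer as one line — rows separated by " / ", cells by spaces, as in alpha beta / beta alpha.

alpha delta zeta gamma beta eta epsilon / gamma epsilon delta eta alpha zeta beta / beta zeta eta delta gamma epsilon alpha / epsilon alpha gamma zeta delta beta eta / delta beta epsilon alpha eta gamma zeta / eta gamma beta epsilon zeta alpha delta / zeta eta alpha beta epsilon delta gamma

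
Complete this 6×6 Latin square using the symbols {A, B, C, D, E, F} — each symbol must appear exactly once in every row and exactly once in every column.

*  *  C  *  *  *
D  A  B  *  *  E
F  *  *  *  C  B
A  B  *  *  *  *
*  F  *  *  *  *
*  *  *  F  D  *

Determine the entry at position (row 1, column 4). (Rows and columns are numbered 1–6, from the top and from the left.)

B

At row 2, column 4: row 2 has {A,B,D,E}; column 4 has {F}; that leaves C.
At row 2, column 5: row 2 has {A,B,C,D,E}; column 5 has {C,D}; that leaves F.
At row 4, column 5: row 4 has {A,B}; column 5 has {C,D,F}; that leaves E.
At row 4, column 4: row 4 has {A,B,E}; column 4 has {C,F}; that leaves D.
At row 4, column 3: row 4 has {A,B,D,E}; column 3 has {B,C}; that leaves F.
At row 4, column 6: row 4 has {A,B,D,E,F}; column 6 has {B,E}; that leaves C.
At row 6, column 6: row 6 has {D,F}; column 6 has {B,C,E}; that leaves A.
At row 5, column 6: row 5 has {F}; column 6 has {A,B,C,E}; that leaves D.
At row 6, column 3: row 6 has {A,D,F}; column 3 has {B,C,F}; that leaves E.
At row 1, column 6: row 1 has {C}; column 6 has {A,B,C,D,E}; that leaves F.
At row 5, column 3: row 5 has {D,F}; column 3 has {B,C,E,F}; that leaves A.
At row 5, column 5: row 5 has {A,D,F}; column 5 has {C,D,E,F}; that leaves B.
At row 6, column 2: row 6 has {A,D,E,F}; column 2 has {A,B,F}; that leaves C.
At row 1, column 5: row 1 has {C,F}; column 5 has {B,C,D,E,F}; that leaves A.
At row 3, column 3: row 3 has {B,C,F}; column 3 has {A,B,C,E,F}; that leaves D.
At row 5, column 4: row 5 has {A,B,D,F}; column 4 has {C,D,F}; that leaves E.
At row 6, column 1: row 6 has {A,C,D,E,F}; column 1 has {A,D,F}; that leaves B.
At row 1, column 1: row 1 has {A,C,F}; column 1 has {A,B,D,F}; that leaves E.
At row 1, column 2: row 1 has {A,C,E,F}; column 2 has {A,B,C,F}; that leaves D.
At row 1, column 4: row 1 has {A,C,D,E,F}; column 4 has {C,D,E,F}; that leaves B.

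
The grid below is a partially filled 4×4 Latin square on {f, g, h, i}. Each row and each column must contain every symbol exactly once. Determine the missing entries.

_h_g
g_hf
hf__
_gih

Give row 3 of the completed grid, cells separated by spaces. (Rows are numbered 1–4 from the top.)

h f g i

(r1,c3) = f
(r2,c2) = i
(r3,c3) = g
(r3,c4) = i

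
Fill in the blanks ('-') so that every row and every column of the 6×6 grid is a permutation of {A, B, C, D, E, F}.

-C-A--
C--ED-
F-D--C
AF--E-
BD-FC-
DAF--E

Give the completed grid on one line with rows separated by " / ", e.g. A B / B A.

E C B A F D / C B A E D F / F E D B A C / A F C D E B / B D E F C A / D A F C B E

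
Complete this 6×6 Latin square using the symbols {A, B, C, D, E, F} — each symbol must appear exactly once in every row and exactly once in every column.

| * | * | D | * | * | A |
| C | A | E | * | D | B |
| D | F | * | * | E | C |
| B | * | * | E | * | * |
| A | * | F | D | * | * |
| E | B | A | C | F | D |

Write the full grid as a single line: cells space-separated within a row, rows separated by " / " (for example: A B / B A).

F E D B C A / C A E F D B / D F B A E C / B D C E A F / A C F D B E / E B A C F D

(r1,c1) = F
(r1,c4) = B
(r1,c5) = C
(r2,c4) = F
(r3,c3) = B
(r3,c4) = A
(r4,c3) = C
(r4,c5) = A
(r4,c6) = F
(r5,c5) = B
(r5,c6) = E
(r1,c2) = E
(r4,c2) = D
(r5,c2) = C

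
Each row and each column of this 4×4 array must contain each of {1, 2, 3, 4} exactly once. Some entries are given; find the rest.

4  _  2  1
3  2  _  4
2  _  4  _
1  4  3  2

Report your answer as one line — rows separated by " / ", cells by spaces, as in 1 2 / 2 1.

4 3 2 1 / 3 2 1 4 / 2 1 4 3 / 1 4 3 2

At row 1, column 2: row 1 has {1,2,4}; column 2 has {2,4}; that leaves 3.
At row 2, column 3: row 2 has {2,3,4}; column 3 has {2,3,4}; that leaves 1.
At row 3, column 2: row 3 has {2,4}; column 2 has {2,3,4}; that leaves 1.
At row 3, column 4: row 3 has {1,2,4}; column 4 has {1,2,4}; that leaves 3.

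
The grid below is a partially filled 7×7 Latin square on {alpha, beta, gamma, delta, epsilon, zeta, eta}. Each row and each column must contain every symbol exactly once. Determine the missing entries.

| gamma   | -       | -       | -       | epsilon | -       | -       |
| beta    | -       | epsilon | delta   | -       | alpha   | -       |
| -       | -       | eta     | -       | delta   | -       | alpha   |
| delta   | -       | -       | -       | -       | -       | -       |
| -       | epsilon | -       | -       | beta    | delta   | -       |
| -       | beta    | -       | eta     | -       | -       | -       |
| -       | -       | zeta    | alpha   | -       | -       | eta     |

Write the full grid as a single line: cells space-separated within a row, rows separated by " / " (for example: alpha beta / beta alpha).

gamma alpha beta zeta epsilon eta delta / beta zeta epsilon delta eta alpha gamma / zeta gamma eta beta delta epsilon alpha / delta eta gamma epsilon alpha zeta beta / eta epsilon alpha gamma beta delta zeta / alpha beta delta eta zeta gamma epsilon / epsilon delta zeta alpha gamma beta eta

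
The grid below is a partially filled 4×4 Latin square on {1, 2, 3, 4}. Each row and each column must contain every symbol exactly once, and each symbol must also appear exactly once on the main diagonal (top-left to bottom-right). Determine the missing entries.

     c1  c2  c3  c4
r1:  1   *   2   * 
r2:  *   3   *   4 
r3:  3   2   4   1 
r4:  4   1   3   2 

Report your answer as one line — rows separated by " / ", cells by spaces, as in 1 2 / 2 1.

Cell (r1,c2): row 1 has {1,2}; column 2 has {1,2,3} → 4.
Cell (r1,c4): row 1 has {1,2,4}; column 4 has {1,2,4} → 3.
Cell (r2,c1): row 2 has {3,4}; column 1 has {1,3,4} → 2.
Cell (r2,c3): row 2 has {2,3,4}; column 3 has {2,3,4} → 1.

1 4 2 3 / 2 3 1 4 / 3 2 4 1 / 4 1 3 2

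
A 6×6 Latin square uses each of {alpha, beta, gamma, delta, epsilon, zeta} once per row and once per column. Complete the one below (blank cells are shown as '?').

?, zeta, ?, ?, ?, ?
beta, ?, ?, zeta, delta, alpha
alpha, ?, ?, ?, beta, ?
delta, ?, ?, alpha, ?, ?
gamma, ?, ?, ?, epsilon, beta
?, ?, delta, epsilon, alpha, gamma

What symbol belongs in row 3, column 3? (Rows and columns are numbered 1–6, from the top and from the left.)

(r1,c1) = epsilon
(r1,c5) = gamma
(r1,c6) = delta
(r4,c5) = zeta
(r4,c6) = epsilon
(r5,c4) = delta
(r6,c1) = zeta
(r6,c2) = beta
(r1,c4) = beta
(r3,c4) = gamma
(r3,c6) = zeta
(r4,c2) = gamma
(r4,c3) = beta
(r5,c2) = alpha
(r5,c3) = zeta
(r1,c3) = alpha
(r2,c2) = epsilon
(r2,c3) = gamma
(r3,c2) = delta
(r3,c3) = epsilon

epsilon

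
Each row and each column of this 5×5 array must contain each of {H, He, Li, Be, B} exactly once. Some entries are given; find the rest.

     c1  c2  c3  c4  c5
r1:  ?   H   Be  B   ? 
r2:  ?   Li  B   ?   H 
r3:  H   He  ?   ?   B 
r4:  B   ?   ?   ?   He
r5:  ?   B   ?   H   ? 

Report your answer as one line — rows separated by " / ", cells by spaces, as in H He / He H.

(r1,c5) = Li
(r3,c3) = Li
(r3,c4) = Be
(r4,c2) = Be
(r4,c3) = H
(r4,c4) = Li
(r5,c3) = He
(r5,c5) = Be
(r1,c1) = He
(r2,c1) = Be
(r2,c4) = He
(r5,c1) = Li

He H Be B Li / Be Li B He H / H He Li Be B / B Be H Li He / Li B He H Be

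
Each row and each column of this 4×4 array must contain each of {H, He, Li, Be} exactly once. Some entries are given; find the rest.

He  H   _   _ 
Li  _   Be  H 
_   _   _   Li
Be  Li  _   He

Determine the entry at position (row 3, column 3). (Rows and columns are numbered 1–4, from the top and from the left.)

He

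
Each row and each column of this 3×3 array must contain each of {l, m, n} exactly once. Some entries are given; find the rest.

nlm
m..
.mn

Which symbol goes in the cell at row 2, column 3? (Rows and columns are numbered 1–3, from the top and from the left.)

l

(r2,c2) = n
(r2,c3) = l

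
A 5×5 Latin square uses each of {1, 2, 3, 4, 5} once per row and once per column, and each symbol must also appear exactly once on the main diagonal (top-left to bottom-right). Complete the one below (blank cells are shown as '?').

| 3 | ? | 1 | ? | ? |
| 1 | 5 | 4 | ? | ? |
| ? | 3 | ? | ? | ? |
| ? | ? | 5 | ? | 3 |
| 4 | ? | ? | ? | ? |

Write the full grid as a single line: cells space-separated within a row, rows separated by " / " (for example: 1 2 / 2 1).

3 4 1 2 5 / 1 5 4 3 2 / 5 3 2 1 4 / 2 1 5 4 3 / 4 2 3 5 1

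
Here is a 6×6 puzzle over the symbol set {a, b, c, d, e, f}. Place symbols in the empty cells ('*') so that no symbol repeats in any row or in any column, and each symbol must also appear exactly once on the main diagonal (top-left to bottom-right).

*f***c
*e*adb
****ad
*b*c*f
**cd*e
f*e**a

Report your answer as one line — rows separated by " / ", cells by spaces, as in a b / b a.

d f a e b c / c e f a d b / e c b f a d / a b d c e f / b a c d f e / f d e b c a

(r2,c1) = c
(r2,c3) = f
(r3,c2) = c
(r3,c3) = b
(r4,c5) = e
(r5,c2) = a
(r5,c5) = f
(r6,c2) = d
(r6,c4) = b
(r6,c5) = c
(r1,c1) = d
(r1,c3) = a
(r1,c4) = e
(r1,c5) = b
(r3,c1) = e
(r3,c4) = f
(r4,c1) = a
(r4,c3) = d
(r5,c1) = b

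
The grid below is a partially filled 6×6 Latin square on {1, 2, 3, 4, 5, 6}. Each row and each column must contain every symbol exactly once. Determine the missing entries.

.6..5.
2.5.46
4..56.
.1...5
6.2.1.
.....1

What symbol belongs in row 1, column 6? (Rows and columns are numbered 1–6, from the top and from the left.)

2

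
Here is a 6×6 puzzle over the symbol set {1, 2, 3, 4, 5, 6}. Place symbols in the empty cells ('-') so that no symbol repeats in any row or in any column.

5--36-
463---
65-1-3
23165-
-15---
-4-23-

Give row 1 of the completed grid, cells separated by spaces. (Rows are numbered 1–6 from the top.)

5 2 4 3 6 1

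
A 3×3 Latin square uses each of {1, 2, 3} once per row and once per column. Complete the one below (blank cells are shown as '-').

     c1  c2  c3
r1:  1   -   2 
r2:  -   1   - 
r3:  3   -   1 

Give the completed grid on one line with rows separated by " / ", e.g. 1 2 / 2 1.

1 3 2 / 2 1 3 / 3 2 1

row 1 has {1,2}; column 2 has {1} — only 3 is left for (r1,c2).
row 2 has {1}; column 1 has {1,3} — only 2 is left for (r2,c1).
row 2 has {1,2}; column 3 has {1,2} — only 3 is left for (r2,c3).
row 3 has {1,3}; column 2 has {1,3} — only 2 is left for (r3,c2).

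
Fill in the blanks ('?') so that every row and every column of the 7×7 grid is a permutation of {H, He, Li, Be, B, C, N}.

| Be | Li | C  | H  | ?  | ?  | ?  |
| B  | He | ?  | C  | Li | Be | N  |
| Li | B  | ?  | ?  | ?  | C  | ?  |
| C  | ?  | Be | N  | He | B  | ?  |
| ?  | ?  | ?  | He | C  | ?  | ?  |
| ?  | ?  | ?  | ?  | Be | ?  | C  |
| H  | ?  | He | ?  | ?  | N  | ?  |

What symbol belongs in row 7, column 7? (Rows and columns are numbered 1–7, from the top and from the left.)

Be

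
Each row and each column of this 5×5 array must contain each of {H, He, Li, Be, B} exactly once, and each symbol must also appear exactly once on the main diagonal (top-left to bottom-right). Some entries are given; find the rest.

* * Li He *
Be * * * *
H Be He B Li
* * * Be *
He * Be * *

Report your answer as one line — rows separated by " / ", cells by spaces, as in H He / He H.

B H Li He Be / Be Li B H He / H Be He B Li / Li He H Be B / He B Be Li H

row 1 has {He,Li}; column 1 has {H,He,Be}; the diagonal has {He,Be} — only B is left for (r1,c1).
row 1 has {He,Li,B}; column 2 has {Be} — only H is left for (r1,c2).
row 1 has {H,He,Li,B}; column 5 has {Li} — only Be is left for (r1,c5).
row 2 has {Be}; column 2 has {H,Be}; the diagonal has {He,Be,B} — only Li is left for (r2,c2).
row 2 has {Li,Be}; column 4 has {He,Be,B} — only H is left for (r2,c4).
row 4 has {Be}; column 1 has {H,He,Be,B} — only Li is left for (r4,c1).
row 5 has {He,Be}; column 2 has {H,Li,Be} — only B is left for (r5,c2).
row 5 has {He,Be,B}; column 4 has {H,He,Be,B} — only Li is left for (r5,c4).
row 5 has {He,Li,Be,B}; column 5 has {Li,Be}; the diagonal has {He,Li,Be,B} — only H is left for (r5,c5).
row 2 has {H,Li,Be}; column 3 has {He,Li,Be} — only B is left for (r2,c3).
row 2 has {H,Li,Be,B}; column 5 has {H,Li,Be} — only He is left for (r2,c5).
row 4 has {Li,Be}; column 2 has {H,Li,Be,B} — only He is left for (r4,c2).
row 4 has {He,Li,Be}; column 3 has {He,Li,Be,B} — only H is left for (r4,c3).
row 4 has {H,He,Li,Be}; column 5 has {H,He,Li,Be} — only B is left for (r4,c5).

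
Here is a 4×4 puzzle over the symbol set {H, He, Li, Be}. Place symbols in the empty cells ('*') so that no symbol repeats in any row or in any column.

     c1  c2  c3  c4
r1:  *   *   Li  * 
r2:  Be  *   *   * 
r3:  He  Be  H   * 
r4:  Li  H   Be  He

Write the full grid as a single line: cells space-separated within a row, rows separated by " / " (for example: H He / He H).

(r1,c1) = H
(r1,c2) = He
(r1,c4) = Be
(r2,c2) = Li
(r2,c3) = He
(r2,c4) = H
(r3,c4) = Li

H He Li Be / Be Li He H / He Be H Li / Li H Be He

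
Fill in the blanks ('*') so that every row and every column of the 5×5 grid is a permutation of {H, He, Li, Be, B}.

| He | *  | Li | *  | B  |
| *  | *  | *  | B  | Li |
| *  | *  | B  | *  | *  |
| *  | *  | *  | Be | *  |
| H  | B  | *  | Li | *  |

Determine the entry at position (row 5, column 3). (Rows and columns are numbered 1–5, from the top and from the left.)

(r1,c4) = H
(r2,c1) = Be
(r3,c1) = Li
(r3,c4) = He
(r4,c1) = B
(r1,c2) = Be
(r3,c2) = H
(r3,c5) = Be
(r5,c5) = He
(r2,c2) = He
(r2,c3) = H
(r4,c2) = Li
(r4,c3) = He
(r4,c5) = H
(r5,c3) = Be

Be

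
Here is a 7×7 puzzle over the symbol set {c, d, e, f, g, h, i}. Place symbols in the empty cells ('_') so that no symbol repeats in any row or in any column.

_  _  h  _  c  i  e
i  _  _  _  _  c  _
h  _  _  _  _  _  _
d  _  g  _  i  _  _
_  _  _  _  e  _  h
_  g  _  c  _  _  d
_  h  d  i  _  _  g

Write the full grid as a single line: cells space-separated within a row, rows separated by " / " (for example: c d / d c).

g f h d c i e / i d e h g c f / h c f e d g i / d e g f i h c / f i c g e d h / e g i c h f d / c h d i f e g

(r2,c7) = f
(r4,c7) = c
(r7,c5) = f
(r7,c6) = e
(r2,c3) = e
(r3,c7) = i
(r6,c5) = h
(r6,c6) = f
(r7,c1) = c
(r2,c2) = d
(r2,c5) = g
(r3,c5) = d
(r3,c6) = g
(r4,c6) = h
(r5,c6) = d
(r6,c1) = e
(r6,c3) = i
(r1,c2) = f
(r2,c4) = h
(r4,c2) = e
(r4,c4) = f
(r5,c4) = g
(r1,c1) = g
(r1,c4) = d
(r3,c2) = c
(r3,c3) = f
(r3,c4) = e
(r5,c1) = f
(r5,c2) = i
(r5,c3) = c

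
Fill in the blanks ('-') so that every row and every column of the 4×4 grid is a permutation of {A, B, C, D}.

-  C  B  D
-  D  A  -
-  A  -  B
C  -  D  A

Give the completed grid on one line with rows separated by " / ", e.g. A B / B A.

At row 1, column 1: row 1 has {B,C,D}; column 1 has {C}; that leaves A.
At row 2, column 1: row 2 has {A,D}; column 1 has {A,C}; that leaves B.
At row 2, column 4: row 2 has {A,B,D}; column 4 has {A,B,D}; that leaves C.
At row 3, column 1: row 3 has {A,B}; column 1 has {A,B,C}; that leaves D.
At row 3, column 3: row 3 has {A,B,D}; column 3 has {A,B,D}; that leaves C.
At row 4, column 2: row 4 has {A,C,D}; column 2 has {A,C,D}; that leaves B.

A C B D / B D A C / D A C B / C B D A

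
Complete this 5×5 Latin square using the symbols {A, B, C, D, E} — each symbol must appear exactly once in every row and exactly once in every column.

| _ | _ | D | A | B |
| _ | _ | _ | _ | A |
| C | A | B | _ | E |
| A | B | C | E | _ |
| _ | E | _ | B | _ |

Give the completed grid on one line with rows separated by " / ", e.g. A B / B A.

E C D A B / B D E C A / C A B D E / A B C E D / D E A B C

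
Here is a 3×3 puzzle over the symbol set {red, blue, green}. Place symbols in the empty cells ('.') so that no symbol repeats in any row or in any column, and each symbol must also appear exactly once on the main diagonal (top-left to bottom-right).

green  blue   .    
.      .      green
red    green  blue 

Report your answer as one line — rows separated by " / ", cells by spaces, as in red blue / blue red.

green blue red / blue red green / red green blue

(r1,c3) = red
(r2,c1) = blue
(r2,c2) = red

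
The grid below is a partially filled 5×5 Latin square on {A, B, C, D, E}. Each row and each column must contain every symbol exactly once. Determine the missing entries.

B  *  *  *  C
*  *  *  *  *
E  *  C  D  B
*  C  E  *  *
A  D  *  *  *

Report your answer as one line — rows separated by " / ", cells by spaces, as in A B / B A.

B E D A C / C B A E D / E A C D B / D C E B A / A D B C E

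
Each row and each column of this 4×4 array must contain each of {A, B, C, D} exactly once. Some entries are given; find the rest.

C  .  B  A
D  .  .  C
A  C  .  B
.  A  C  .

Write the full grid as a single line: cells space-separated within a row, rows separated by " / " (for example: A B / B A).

C D B A / D B A C / A C D B / B A C D

(r1,c2): row 1 has {A,B,C}; column 2 has {A,C}, so it must be D.
(r2,c2): row 2 has {C,D}; column 2 has {A,C,D}, so it must be B.
(r2,c3): row 2 has {B,C,D}; column 3 has {B,C}, so it must be A.
(r3,c3): row 3 has {A,B,C}; column 3 has {A,B,C}, so it must be D.
(r4,c1): row 4 has {A,C}; column 1 has {A,C,D}, so it must be B.
(r4,c4): row 4 has {A,B,C}; column 4 has {A,B,C}, so it must be D.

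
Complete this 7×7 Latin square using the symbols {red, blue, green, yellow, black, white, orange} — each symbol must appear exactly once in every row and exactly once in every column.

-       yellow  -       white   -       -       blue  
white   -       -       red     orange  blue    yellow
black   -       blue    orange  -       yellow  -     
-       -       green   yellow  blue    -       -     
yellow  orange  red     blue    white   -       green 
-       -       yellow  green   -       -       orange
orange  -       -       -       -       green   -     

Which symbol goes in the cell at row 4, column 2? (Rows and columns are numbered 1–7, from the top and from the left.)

white

(r2,c3) = black
(r4,c1) = red
(r5,c6) = black
(r6,c1) = blue
(r7,c3) = white
(r7,c4) = black
(r7,c7) = red
(r1,c1) = green
(r1,c3) = orange
(r1,c6) = red
(r2,c2) = green
(r3,c7) = white
(r4,c7) = black
(r6,c6) = white
(r7,c2) = blue
(r7,c5) = yellow
(r1,c5) = black
(r3,c2) = red
(r3,c5) = green
(r4,c2) = white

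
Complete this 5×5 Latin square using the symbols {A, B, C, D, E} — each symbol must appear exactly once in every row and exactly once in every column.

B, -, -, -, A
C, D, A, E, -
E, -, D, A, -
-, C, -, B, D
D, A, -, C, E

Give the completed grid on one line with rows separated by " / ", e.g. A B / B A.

B E C D A / C D A E B / E B D A C / A C E B D / D A B C E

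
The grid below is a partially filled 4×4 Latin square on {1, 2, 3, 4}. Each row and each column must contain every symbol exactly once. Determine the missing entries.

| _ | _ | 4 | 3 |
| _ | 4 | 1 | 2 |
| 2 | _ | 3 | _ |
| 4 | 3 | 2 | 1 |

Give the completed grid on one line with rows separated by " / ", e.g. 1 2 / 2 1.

1 2 4 3 / 3 4 1 2 / 2 1 3 4 / 4 3 2 1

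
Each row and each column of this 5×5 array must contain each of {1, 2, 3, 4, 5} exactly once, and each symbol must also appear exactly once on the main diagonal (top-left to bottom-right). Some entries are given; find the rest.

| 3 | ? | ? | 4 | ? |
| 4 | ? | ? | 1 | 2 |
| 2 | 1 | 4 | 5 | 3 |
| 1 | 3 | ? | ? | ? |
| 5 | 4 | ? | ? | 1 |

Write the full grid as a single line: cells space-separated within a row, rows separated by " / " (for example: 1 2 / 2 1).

3 2 1 4 5 / 4 5 3 1 2 / 2 1 4 5 3 / 1 3 5 2 4 / 5 4 2 3 1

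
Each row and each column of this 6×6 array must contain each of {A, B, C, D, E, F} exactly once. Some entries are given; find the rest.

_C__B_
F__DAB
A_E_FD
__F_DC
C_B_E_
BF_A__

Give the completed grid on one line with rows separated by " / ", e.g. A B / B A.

D C A E B F / F E C D A B / A B E C F D / E A F B D C / C D B F E A / B F D A C E

(r2,c2) = E
(r2,c3) = C
(r3,c2) = B
(r3,c4) = C
(r4,c1) = E
(r4,c2) = A
(r4,c4) = B
(r5,c2) = D
(r5,c4) = F
(r5,c6) = A
(r6,c3) = D
(r6,c5) = C
(r6,c6) = E
(r1,c1) = D
(r1,c3) = A
(r1,c4) = E
(r1,c6) = F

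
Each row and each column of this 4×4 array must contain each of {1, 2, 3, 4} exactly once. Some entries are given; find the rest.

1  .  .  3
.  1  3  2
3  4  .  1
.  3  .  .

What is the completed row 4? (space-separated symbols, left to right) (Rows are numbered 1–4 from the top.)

At row 1, column 2: row 1 has {1,3}; column 2 has {1,3,4}; that leaves 2.
At row 1, column 3: row 1 has {1,2,3}; column 3 has {3}; that leaves 4.
At row 2, column 1: row 2 has {1,2,3}; column 1 has {1,3}; that leaves 4.
At row 3, column 3: row 3 has {1,3,4}; column 3 has {3,4}; that leaves 2.
At row 4, column 1: row 4 has {3}; column 1 has {1,3,4}; that leaves 2.
At row 4, column 3: row 4 has {2,3}; column 3 has {2,3,4}; that leaves 1.
At row 4, column 4: row 4 has {1,2,3}; column 4 has {1,2,3}; that leaves 4.

2 3 1 4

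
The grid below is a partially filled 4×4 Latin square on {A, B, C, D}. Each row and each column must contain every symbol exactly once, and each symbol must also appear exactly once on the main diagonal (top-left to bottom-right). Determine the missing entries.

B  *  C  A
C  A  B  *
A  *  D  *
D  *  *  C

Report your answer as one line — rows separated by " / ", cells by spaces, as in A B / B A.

B D C A / C A B D / A C D B / D B A C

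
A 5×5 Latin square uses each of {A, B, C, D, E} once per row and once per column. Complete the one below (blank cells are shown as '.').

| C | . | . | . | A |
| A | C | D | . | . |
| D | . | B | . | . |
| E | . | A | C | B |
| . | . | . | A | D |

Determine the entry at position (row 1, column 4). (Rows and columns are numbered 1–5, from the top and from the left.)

D

row 1 has {A,C}; column 3 has {A,B,D} — only E is left for (r1,c3).
row 2 has {A,C,D}; column 5 has {A,B,D} — only E is left for (r2,c5).
row 3 has {B,D}; column 4 has {A,C} — only E is left for (r3,c4).
row 3 has {B,D,E}; column 5 has {A,B,D,E} — only C is left for (r3,c5).
row 4 has {A,B,C,E}; column 2 has {C} — only D is left for (r4,c2).
row 5 has {A,D}; column 1 has {A,C,D,E} — only B is left for (r5,c1).
row 5 has {A,B,D}; column 2 has {C,D} — only E is left for (r5,c2).
row 5 has {A,B,D,E}; column 3 has {A,B,D,E} — only C is left for (r5,c3).
row 1 has {A,C,E}; column 2 has {C,D,E} — only B is left for (r1,c2).
row 1 has {A,B,C,E}; column 4 has {A,C,E} — only D is left for (r1,c4).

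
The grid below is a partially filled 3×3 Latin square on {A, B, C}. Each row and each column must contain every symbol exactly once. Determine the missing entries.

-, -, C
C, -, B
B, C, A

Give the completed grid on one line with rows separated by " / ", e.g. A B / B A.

A B C / C A B / B C A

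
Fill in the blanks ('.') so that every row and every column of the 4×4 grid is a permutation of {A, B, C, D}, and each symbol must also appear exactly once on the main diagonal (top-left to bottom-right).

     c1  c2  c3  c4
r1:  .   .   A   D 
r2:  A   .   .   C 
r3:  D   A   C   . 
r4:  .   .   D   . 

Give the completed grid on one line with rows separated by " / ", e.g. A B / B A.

B C A D / A D B C / D A C B / C B D A

row 1 has {A,D}; column 1 has {A,D}; the diagonal has {C} — only B is left for (r1,c1).
row 1 has {A,B,D}; column 2 has {A} — only C is left for (r1,c2).
row 2 has {A,C}; column 2 has {A,C}; the diagonal has {B,C} — only D is left for (r2,c2).
row 2 has {A,C,D}; column 3 has {A,C,D} — only B is left for (r2,c3).
row 3 has {A,C,D}; column 4 has {C,D} — only B is left for (r3,c4).
row 4 has {D}; column 1 has {A,B,D} — only C is left for (r4,c1).
row 4 has {C,D}; column 2 has {A,C,D} — only B is left for (r4,c2).
row 4 has {B,C,D}; column 4 has {B,C,D}; the diagonal has {B,C,D} — only A is left for (r4,c4).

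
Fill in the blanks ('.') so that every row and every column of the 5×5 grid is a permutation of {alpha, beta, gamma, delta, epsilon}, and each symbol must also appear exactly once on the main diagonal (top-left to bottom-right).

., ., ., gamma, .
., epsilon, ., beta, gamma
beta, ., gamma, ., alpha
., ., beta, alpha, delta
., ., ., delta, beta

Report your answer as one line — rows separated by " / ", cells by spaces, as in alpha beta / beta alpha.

delta beta alpha gamma epsilon / alpha epsilon delta beta gamma / beta delta gamma epsilon alpha / epsilon gamma beta alpha delta / gamma alpha epsilon delta beta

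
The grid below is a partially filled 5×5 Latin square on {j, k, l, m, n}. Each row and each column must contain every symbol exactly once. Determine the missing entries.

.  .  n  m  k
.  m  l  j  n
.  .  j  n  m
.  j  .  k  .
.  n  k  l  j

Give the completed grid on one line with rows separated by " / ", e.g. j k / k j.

Cell (r1,c2): row 1 has {k,m,n}; column 2 has {j,m,n} → l.
Cell (r2,c1): row 2 has {j,l,m,n}; column 1 is empty so far → k.
Cell (r3,c1): row 3 has {j,m,n}; column 1 has {k} → l.
Cell (r3,c2): row 3 has {j,l,m,n}; column 2 has {j,l,m,n} → k.
Cell (r4,c3): row 4 has {j,k}; column 3 has {j,k,l,n} → m.
Cell (r4,c5): row 4 has {j,k,m}; column 5 has {j,k,m,n} → l.
Cell (r5,c1): row 5 has {j,k,l,n}; column 1 has {k,l} → m.
Cell (r1,c1): row 1 has {k,l,m,n}; column 1 has {k,l,m} → j.
Cell (r4,c1): row 4 has {j,k,l,m}; column 1 has {j,k,l,m} → n.

j l n m k / k m l j n / l k j n m / n j m k l / m n k l j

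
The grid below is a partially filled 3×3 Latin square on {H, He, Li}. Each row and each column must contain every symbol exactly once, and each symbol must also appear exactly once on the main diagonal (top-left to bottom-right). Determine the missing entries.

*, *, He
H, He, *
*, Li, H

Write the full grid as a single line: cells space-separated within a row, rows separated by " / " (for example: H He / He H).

Li H He / H He Li / He Li H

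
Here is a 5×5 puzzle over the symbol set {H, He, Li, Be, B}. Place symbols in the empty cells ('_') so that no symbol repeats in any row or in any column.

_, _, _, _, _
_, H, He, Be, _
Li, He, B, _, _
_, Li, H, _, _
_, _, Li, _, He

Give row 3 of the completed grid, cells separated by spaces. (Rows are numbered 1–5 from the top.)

(r1,c3) = Be
(r2,c1) = B
(r2,c5) = Li
(r3,c4) = H
(r3,c5) = Be

Li He B H Be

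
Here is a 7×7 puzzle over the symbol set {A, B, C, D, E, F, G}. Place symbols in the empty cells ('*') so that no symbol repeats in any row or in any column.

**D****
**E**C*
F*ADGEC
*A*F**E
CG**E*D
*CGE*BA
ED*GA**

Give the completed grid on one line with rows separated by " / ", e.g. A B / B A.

(r3,c2): row 3 has {A,C,D,E,F,G}; column 2 has {A,C,D,G}, so it must be B.
(r6,c1): row 6 has {A,B,C,E,G}; column 1 has {C,E,F}, so it must be D.
(r6,c5): row 6 has {A,B,C,D,E,G}; column 5 has {A,E,G}, so it must be F.
(r7,c6): row 7 has {A,D,E,G}; column 6 has {B,C,E}, so it must be F.
(r7,c7): row 7 has {A,D,E,F,G}; column 7 has {A,C,D,E}, so it must be B.
(r2,c2): row 2 has {C,E}; column 2 has {A,B,C,D,G}, so it must be F.
(r2,c7): row 2 has {C,E,F}; column 7 has {A,B,C,D,E}, so it must be G.
(r5,c6): row 5 has {C,D,E,G}; column 6 has {B,C,E,F}, so it must be A.
(r7,c3): row 7 has {A,B,D,E,F,G}; column 3 has {A,D,E,G}, so it must be C.
(r1,c2): row 1 has {D}; column 2 has {A,B,C,D,F,G}, so it must be E.
(r1,c6): row 1 has {D,E}; column 6 has {A,B,C,E,F}, so it must be G.
(r1,c7): row 1 has {D,E,G}; column 7 has {A,B,C,D,E,G}, so it must be F.
(r4,c3): row 4 has {A,E,F}; column 3 has {A,C,D,E,G}, so it must be B.
(r4,c6): row 4 has {A,B,E,F}; column 6 has {A,B,C,E,F,G}, so it must be D.
(r5,c3): row 5 has {A,C,D,E,G}; column 3 has {A,B,C,D,E,G}, so it must be F.
(r5,c4): row 5 has {A,C,D,E,F,G}; column 4 has {D,E,F,G}, so it must be B.
(r2,c4): row 2 has {C,E,F,G}; column 4 has {B,D,E,F,G}, so it must be A.
(r4,c1): row 4 has {A,B,D,E,F}; column 1 has {C,D,E,F}, so it must be G.
(r4,c5): row 4 has {A,B,D,E,F,G}; column 5 has {A,E,F,G}, so it must be C.
(r1,c4): row 1 has {D,E,F,G}; column 4 has {A,B,D,E,F,G}, so it must be C.
(r1,c5): row 1 has {C,D,E,F,G}; column 5 has {A,C,E,F,G}, so it must be B.
(r2,c1): row 2 has {A,C,E,F,G}; column 1 has {C,D,E,F,G}, so it must be B.
(r2,c5): row 2 has {A,B,C,E,F,G}; column 5 has {A,B,C,E,F,G}, so it must be D.
(r1,c1): row 1 has {B,C,D,E,F,G}; column 1 has {B,C,D,E,F,G}, so it must be A.

A E D C B G F / B F E A D C G / F B A D G E C / G A B F C D E / C G F B E A D / D C G E F B A / E D C G A F B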